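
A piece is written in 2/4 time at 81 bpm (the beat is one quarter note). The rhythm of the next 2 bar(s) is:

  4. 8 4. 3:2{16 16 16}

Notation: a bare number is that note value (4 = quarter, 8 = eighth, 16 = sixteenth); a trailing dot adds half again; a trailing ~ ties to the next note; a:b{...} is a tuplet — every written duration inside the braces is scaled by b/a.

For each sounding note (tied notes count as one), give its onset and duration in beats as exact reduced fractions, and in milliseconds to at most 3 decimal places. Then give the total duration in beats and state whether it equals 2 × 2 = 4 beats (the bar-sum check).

1) 0.0ms=0b +1111.111ms=3/2b
2) 1111.111ms=3/2b +370.37ms=1/2b
3) 1481.481ms=2b +1111.111ms=3/2b
4) 2592.593ms=7/2b +123.457ms=1/6b
5) 2716.049ms=11/3b +123.457ms=1/6b
6) 2839.506ms=23/6b +123.457ms=1/6b
Σ=4b of 4 (81bpm 2/4) — PASS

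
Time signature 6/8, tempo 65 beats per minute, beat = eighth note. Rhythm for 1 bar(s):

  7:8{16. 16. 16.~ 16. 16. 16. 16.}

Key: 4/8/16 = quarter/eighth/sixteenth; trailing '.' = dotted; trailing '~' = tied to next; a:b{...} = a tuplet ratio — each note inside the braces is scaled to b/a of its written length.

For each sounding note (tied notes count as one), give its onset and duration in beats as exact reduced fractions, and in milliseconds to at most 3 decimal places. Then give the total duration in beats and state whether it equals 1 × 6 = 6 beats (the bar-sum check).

1) 0.0ms=0b +791.209ms=6/7b
2) 791.209ms=6/7b +791.209ms=6/7b
3) 1582.418ms=12/7b +1582.418ms=12/7b
4) 3164.835ms=24/7b +791.209ms=6/7b
5) 3956.044ms=30/7b +791.209ms=6/7b
6) 4747.253ms=36/7b +791.209ms=6/7b
Σ=6b of 6 (65bpm 6/8) — PASS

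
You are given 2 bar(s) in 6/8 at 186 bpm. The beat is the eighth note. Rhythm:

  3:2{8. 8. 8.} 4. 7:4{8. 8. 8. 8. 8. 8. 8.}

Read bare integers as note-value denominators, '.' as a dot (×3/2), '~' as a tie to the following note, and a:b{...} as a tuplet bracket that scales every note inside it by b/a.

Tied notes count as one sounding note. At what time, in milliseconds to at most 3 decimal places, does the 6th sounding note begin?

note 6 onset = 48/7b = 2211.982ms

1. 0.0ms @ 0 + 322.581ms (1)
2. 322.581ms @ 1 + 322.581ms (1)
3. 645.161ms @ 2 + 322.581ms (1)
4. 967.742ms @ 3 + 967.742ms (3)
5. 1935.484ms @ 6 + 276.498ms (6/7)
6. 2211.982ms @ 48/7 + 276.498ms (6/7)
7. 2488.479ms @ 54/7 + 276.498ms (6/7)
8. 2764.977ms @ 60/7 + 276.498ms (6/7)
9. 3041.475ms @ 66/7 + 276.498ms (6/7)
10. 3317.972ms @ 72/7 + 276.498ms (6/7)
11. 3594.47ms @ 78/7 + 276.498ms (6/7)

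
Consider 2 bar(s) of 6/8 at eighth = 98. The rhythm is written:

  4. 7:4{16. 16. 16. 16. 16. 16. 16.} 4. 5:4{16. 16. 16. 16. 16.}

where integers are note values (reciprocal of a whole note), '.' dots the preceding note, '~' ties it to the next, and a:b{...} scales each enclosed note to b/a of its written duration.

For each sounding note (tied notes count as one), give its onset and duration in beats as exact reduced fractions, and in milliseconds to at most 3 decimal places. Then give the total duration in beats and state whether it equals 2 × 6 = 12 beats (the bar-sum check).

1) 0.0ms=0b +1836.735ms=3b
2) 1836.735ms=3b +262.391ms=3/7b
3) 2099.125ms=24/7b +262.391ms=3/7b
4) 2361.516ms=27/7b +262.391ms=3/7b
5) 2623.907ms=30/7b +262.391ms=3/7b
6) 2886.297ms=33/7b +262.391ms=3/7b
7) 3148.688ms=36/7b +262.391ms=3/7b
8) 3411.079ms=39/7b +262.391ms=3/7b
9) 3673.469ms=6b +1836.735ms=3b
10) 5510.204ms=9b +367.347ms=3/5b
11) 5877.551ms=48/5b +367.347ms=3/5b
12) 6244.898ms=51/5b +367.347ms=3/5b
13) 6612.245ms=54/5b +367.347ms=3/5b
14) 6979.592ms=57/5b +367.347ms=3/5b
Σ=12b of 12 (98bpm 6/8) — PASS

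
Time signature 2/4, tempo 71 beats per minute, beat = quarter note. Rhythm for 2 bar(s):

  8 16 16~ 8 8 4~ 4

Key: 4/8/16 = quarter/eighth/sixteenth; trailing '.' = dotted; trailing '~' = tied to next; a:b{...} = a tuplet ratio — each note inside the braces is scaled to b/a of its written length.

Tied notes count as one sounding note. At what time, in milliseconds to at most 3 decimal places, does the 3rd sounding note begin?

1. 0.0ms @ 0 + 422.535ms (1/2)
2. 422.535ms @ 1/2 + 211.268ms (1/4)
3. 633.803ms @ 3/4 + 633.803ms (3/4)
4. 1267.606ms @ 3/2 + 422.535ms (1/2)
5. 1690.141ms @ 2 + 1690.141ms (2)

note 3 onset = 3/4b = 633.803ms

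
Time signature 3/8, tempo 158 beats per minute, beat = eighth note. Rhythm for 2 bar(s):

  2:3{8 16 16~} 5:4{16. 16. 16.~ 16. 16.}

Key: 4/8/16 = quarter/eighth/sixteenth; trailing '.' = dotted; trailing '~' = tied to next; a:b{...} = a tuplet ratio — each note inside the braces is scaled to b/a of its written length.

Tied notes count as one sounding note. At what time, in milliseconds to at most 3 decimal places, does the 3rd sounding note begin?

1. 0.0ms @ 0 + 569.62ms (3/2)
2. 569.62ms @ 3/2 + 284.81ms (3/4)
3. 854.43ms @ 9/4 + 512.658ms (27/20)
4. 1367.089ms @ 18/5 + 227.848ms (3/5)
5. 1594.937ms @ 21/5 + 455.696ms (6/5)
6. 2050.633ms @ 27/5 + 227.848ms (3/5)

note 3 onset = 9/4b = 854.43ms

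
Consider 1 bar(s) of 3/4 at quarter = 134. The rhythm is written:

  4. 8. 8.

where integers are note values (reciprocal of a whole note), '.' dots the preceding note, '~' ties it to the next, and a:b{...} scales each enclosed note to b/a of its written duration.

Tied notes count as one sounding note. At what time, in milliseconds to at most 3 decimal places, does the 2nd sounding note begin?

note 2 onset = 3/2b = 671.642ms

1. 0.0ms @ 0 + 671.642ms (3/2)
2. 671.642ms @ 3/2 + 335.821ms (3/4)
3. 1007.463ms @ 9/4 + 335.821ms (3/4)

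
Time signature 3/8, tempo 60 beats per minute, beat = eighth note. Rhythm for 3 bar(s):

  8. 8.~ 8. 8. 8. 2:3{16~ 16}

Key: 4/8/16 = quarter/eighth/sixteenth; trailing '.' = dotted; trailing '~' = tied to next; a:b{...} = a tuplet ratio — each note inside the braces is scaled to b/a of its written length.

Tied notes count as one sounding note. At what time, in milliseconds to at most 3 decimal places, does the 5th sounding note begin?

1. 0.0ms @ 0 + 1500.0ms (3/2)
2. 1500.0ms @ 3/2 + 3000.0ms (3)
3. 4500.0ms @ 9/2 + 1500.0ms (3/2)
4. 6000.0ms @ 6 + 1500.0ms (3/2)
5. 7500.0ms @ 15/2 + 1500.0ms (3/2)

note 5 onset = 15/2b = 7500.0ms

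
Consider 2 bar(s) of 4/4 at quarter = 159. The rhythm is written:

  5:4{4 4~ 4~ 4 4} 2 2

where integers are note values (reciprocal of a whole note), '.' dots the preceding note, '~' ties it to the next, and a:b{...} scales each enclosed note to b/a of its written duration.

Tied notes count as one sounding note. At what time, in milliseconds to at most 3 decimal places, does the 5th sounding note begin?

note 5 onset = 6b = 2264.151ms

1. 0.0ms @ 0 + 301.887ms (4/5)
2. 301.887ms @ 4/5 + 905.66ms (12/5)
3. 1207.547ms @ 16/5 + 301.887ms (4/5)
4. 1509.434ms @ 4 + 754.717ms (2)
5. 2264.151ms @ 6 + 754.717ms (2)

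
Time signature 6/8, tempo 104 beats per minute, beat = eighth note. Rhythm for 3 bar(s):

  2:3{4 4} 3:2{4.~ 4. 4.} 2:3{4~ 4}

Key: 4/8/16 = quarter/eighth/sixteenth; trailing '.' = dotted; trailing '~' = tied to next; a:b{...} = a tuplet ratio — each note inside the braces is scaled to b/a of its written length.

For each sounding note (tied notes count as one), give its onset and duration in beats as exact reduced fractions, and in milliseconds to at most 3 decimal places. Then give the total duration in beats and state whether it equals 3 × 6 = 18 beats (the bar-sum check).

1) 0.0ms=0b +1730.769ms=3b
2) 1730.769ms=3b +1730.769ms=3b
3) 3461.538ms=6b +2307.692ms=4b
4) 5769.231ms=10b +1153.846ms=2b
5) 6923.077ms=12b +3461.538ms=6b
Σ=18b of 18 (104bpm 6/8) — PASS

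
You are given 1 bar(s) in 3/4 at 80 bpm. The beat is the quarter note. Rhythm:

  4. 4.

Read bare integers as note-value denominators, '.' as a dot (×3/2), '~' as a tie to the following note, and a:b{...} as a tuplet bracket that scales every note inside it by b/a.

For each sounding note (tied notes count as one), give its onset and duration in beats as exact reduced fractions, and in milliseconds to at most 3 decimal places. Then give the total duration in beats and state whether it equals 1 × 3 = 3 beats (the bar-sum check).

1) 0.0ms=0b +1125.0ms=3/2b
2) 1125.0ms=3/2b +1125.0ms=3/2b
Σ=3b of 3 (80bpm 3/4) — PASS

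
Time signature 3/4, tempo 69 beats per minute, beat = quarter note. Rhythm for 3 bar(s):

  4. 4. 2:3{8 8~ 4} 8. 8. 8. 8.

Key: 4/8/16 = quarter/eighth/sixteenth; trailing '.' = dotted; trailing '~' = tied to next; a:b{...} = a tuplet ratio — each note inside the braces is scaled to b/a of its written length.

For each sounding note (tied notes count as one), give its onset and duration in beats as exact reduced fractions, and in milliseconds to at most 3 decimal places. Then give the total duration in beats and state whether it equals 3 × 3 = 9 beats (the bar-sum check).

1) 0.0ms=0b +1304.348ms=3/2b
2) 1304.348ms=3/2b +1304.348ms=3/2b
3) 2608.696ms=3b +652.174ms=3/4b
4) 3260.87ms=15/4b +1956.522ms=9/4b
5) 5217.391ms=6b +652.174ms=3/4b
6) 5869.565ms=27/4b +652.174ms=3/4b
7) 6521.739ms=15/2b +652.174ms=3/4b
8) 7173.913ms=33/4b +652.174ms=3/4b
Σ=9b of 9 (69bpm 3/4) — PASS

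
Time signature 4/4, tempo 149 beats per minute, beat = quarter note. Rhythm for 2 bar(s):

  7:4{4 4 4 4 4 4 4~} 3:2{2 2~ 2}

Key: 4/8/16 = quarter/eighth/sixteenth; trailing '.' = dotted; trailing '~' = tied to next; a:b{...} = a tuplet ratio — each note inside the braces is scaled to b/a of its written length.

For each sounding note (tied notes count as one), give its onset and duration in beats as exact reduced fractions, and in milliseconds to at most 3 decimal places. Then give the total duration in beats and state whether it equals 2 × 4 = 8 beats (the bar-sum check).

1) 0.0ms=0b +230.105ms=4/7b
2) 230.105ms=4/7b +230.105ms=4/7b
3) 460.211ms=8/7b +230.105ms=4/7b
4) 690.316ms=12/7b +230.105ms=4/7b
5) 920.422ms=16/7b +230.105ms=4/7b
6) 1150.527ms=20/7b +230.105ms=4/7b
7) 1380.633ms=24/7b +767.018ms=40/21b
8) 2147.651ms=16/3b +1073.826ms=8/3b
Σ=8b of 8 (149bpm 4/4) — PASS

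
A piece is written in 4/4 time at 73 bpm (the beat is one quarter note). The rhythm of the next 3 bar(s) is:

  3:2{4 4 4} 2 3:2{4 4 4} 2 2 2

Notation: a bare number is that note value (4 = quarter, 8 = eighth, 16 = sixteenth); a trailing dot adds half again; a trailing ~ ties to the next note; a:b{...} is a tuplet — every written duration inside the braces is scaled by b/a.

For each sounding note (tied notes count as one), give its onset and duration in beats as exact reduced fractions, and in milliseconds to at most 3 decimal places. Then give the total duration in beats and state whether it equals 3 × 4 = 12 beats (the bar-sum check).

1) 0.0ms=0b +547.945ms=2/3b
2) 547.945ms=2/3b +547.945ms=2/3b
3) 1095.89ms=4/3b +547.945ms=2/3b
4) 1643.836ms=2b +1643.836ms=2b
5) 3287.671ms=4b +547.945ms=2/3b
6) 3835.616ms=14/3b +547.945ms=2/3b
7) 4383.562ms=16/3b +547.945ms=2/3b
8) 4931.507ms=6b +1643.836ms=2b
9) 6575.342ms=8b +1643.836ms=2b
10) 8219.178ms=10b +1643.836ms=2b
Σ=12b of 12 (73bpm 4/4) — PASS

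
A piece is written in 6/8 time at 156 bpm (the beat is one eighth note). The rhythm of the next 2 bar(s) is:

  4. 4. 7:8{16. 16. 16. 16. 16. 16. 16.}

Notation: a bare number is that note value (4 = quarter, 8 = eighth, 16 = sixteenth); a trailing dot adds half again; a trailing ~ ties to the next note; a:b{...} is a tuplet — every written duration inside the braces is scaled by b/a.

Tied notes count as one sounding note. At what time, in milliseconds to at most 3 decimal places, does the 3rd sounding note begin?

1. 0.0ms @ 0 + 1153.846ms (3)
2. 1153.846ms @ 3 + 1153.846ms (3)
3. 2307.692ms @ 6 + 329.67ms (6/7)
4. 2637.363ms @ 48/7 + 329.67ms (6/7)
5. 2967.033ms @ 54/7 + 329.67ms (6/7)
6. 3296.703ms @ 60/7 + 329.67ms (6/7)
7. 3626.374ms @ 66/7 + 329.67ms (6/7)
8. 3956.044ms @ 72/7 + 329.67ms (6/7)
9. 4285.714ms @ 78/7 + 329.67ms (6/7)

note 3 onset = 6b = 2307.692ms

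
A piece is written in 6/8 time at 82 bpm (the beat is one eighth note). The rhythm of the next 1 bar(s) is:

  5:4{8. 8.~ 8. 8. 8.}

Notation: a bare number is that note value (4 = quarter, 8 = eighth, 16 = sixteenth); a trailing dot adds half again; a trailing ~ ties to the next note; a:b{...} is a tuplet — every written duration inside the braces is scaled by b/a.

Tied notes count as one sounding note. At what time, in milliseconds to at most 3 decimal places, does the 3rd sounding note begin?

note 3 onset = 18/5b = 2634.146ms

1. 0.0ms @ 0 + 878.049ms (6/5)
2. 878.049ms @ 6/5 + 1756.098ms (12/5)
3. 2634.146ms @ 18/5 + 878.049ms (6/5)
4. 3512.195ms @ 24/5 + 878.049ms (6/5)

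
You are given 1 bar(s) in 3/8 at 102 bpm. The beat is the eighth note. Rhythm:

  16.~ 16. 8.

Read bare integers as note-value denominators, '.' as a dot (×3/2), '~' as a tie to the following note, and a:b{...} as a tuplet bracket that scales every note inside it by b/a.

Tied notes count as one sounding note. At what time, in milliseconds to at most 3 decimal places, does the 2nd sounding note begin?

note 2 onset = 3/2b = 882.353ms

1. 0.0ms @ 0 + 882.353ms (3/2)
2. 882.353ms @ 3/2 + 882.353ms (3/2)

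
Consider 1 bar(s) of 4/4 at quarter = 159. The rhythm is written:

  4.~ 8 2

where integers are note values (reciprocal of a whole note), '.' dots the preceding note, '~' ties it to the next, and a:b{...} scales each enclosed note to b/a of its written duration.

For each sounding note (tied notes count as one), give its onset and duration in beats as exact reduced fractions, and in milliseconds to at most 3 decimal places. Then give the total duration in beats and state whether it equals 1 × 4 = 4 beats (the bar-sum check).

1) 0.0ms=0b +754.717ms=2b
2) 754.717ms=2b +754.717ms=2b
Σ=4b of 4 (159bpm 4/4) — PASS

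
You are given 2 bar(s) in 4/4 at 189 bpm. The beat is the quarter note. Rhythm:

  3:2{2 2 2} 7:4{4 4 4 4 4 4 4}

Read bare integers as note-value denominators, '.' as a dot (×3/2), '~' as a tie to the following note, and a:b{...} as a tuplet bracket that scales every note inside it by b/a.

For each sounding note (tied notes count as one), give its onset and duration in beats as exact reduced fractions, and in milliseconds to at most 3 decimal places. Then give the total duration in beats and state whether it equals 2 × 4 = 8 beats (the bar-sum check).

1) 0.0ms=0b +423.28ms=4/3b
2) 423.28ms=4/3b +423.28ms=4/3b
3) 846.561ms=8/3b +423.28ms=4/3b
4) 1269.841ms=4b +181.406ms=4/7b
5) 1451.247ms=32/7b +181.406ms=4/7b
6) 1632.653ms=36/7b +181.406ms=4/7b
7) 1814.059ms=40/7b +181.406ms=4/7b
8) 1995.465ms=44/7b +181.406ms=4/7b
9) 2176.871ms=48/7b +181.406ms=4/7b
10) 2358.277ms=52/7b +181.406ms=4/7b
Σ=8b of 8 (189bpm 4/4) — PASS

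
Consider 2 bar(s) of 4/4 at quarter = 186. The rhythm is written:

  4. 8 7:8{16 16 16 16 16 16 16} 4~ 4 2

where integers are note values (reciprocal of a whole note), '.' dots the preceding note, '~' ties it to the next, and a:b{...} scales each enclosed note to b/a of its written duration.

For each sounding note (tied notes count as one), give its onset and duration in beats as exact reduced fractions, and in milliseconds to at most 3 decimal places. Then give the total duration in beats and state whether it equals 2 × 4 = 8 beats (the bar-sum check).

1) 0.0ms=0b +483.871ms=3/2b
2) 483.871ms=3/2b +161.29ms=1/2b
3) 645.161ms=2b +92.166ms=2/7b
4) 737.327ms=16/7b +92.166ms=2/7b
5) 829.493ms=18/7b +92.166ms=2/7b
6) 921.659ms=20/7b +92.166ms=2/7b
7) 1013.825ms=22/7b +92.166ms=2/7b
8) 1105.991ms=24/7b +92.166ms=2/7b
9) 1198.157ms=26/7b +92.166ms=2/7b
10) 1290.323ms=4b +645.161ms=2b
11) 1935.484ms=6b +645.161ms=2b
Σ=8b of 8 (186bpm 4/4) — PASS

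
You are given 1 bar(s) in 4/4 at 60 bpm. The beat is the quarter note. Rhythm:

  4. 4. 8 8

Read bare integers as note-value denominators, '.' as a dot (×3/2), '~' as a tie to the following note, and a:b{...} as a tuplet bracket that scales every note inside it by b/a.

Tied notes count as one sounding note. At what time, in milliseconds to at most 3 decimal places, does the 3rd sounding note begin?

1. 0.0ms @ 0 + 1500.0ms (3/2)
2. 1500.0ms @ 3/2 + 1500.0ms (3/2)
3. 3000.0ms @ 3 + 500.0ms (1/2)
4. 3500.0ms @ 7/2 + 500.0ms (1/2)

note 3 onset = 3b = 3000.0ms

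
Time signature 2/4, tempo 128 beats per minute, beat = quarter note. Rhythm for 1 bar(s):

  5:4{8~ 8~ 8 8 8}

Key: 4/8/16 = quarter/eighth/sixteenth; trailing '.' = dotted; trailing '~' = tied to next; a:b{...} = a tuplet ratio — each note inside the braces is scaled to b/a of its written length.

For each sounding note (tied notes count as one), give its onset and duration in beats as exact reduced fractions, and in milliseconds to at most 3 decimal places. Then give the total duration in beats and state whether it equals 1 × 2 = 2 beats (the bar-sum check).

1) 0.0ms=0b +562.5ms=6/5b
2) 562.5ms=6/5b +187.5ms=2/5b
3) 750.0ms=8/5b +187.5ms=2/5b
Σ=2b of 2 (128bpm 2/4) — PASS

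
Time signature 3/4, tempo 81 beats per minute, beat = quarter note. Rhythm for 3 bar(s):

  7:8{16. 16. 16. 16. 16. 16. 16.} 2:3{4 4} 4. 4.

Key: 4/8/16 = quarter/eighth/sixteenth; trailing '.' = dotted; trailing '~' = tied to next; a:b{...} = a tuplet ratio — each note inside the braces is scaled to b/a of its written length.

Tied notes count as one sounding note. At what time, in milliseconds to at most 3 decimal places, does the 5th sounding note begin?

1. 0.0ms @ 0 + 317.46ms (3/7)
2. 317.46ms @ 3/7 + 317.46ms (3/7)
3. 634.921ms @ 6/7 + 317.46ms (3/7)
4. 952.381ms @ 9/7 + 317.46ms (3/7)
5. 1269.841ms @ 12/7 + 317.46ms (3/7)
6. 1587.302ms @ 15/7 + 317.46ms (3/7)
7. 1904.762ms @ 18/7 + 317.46ms (3/7)
8. 2222.222ms @ 3 + 1111.111ms (3/2)
9. 3333.333ms @ 9/2 + 1111.111ms (3/2)
10. 4444.444ms @ 6 + 1111.111ms (3/2)
11. 5555.556ms @ 15/2 + 1111.111ms (3/2)

note 5 onset = 12/7b = 1269.841ms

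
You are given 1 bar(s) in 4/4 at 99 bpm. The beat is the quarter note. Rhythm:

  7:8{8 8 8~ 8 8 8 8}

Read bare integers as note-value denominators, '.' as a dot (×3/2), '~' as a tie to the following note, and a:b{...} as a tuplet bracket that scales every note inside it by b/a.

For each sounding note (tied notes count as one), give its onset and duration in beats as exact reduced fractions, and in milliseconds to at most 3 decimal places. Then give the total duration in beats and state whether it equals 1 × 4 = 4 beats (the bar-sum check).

1) 0.0ms=0b +346.32ms=4/7b
2) 346.32ms=4/7b +346.32ms=4/7b
3) 692.641ms=8/7b +692.641ms=8/7b
4) 1385.281ms=16/7b +346.32ms=4/7b
5) 1731.602ms=20/7b +346.32ms=4/7b
6) 2077.922ms=24/7b +346.32ms=4/7b
Σ=4b of 4 (99bpm 4/4) — PASS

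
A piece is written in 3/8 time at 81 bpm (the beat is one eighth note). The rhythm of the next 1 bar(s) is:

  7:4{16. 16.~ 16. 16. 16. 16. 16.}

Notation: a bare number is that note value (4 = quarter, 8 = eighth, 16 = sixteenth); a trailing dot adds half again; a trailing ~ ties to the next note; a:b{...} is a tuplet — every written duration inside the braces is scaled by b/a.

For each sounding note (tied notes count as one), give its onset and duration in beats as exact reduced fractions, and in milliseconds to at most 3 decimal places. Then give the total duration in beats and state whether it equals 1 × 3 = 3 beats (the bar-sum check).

1) 0.0ms=0b +317.46ms=3/7b
2) 317.46ms=3/7b +634.921ms=6/7b
3) 952.381ms=9/7b +317.46ms=3/7b
4) 1269.841ms=12/7b +317.46ms=3/7b
5) 1587.302ms=15/7b +317.46ms=3/7b
6) 1904.762ms=18/7b +317.46ms=3/7b
Σ=3b of 3 (81bpm 3/8) — PASS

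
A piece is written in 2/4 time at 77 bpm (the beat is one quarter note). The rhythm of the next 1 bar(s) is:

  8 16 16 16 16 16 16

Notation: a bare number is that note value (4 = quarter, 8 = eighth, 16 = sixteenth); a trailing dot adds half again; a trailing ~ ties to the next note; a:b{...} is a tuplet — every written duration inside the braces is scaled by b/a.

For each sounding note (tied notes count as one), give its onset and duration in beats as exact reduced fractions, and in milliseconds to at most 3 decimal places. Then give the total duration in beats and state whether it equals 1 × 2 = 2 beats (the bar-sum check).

1) 0.0ms=0b +389.61ms=1/2b
2) 389.61ms=1/2b +194.805ms=1/4b
3) 584.416ms=3/4b +194.805ms=1/4b
4) 779.221ms=1b +194.805ms=1/4b
5) 974.026ms=5/4b +194.805ms=1/4b
6) 1168.831ms=3/2b +194.805ms=1/4b
7) 1363.636ms=7/4b +194.805ms=1/4b
Σ=2b of 2 (77bpm 2/4) — PASS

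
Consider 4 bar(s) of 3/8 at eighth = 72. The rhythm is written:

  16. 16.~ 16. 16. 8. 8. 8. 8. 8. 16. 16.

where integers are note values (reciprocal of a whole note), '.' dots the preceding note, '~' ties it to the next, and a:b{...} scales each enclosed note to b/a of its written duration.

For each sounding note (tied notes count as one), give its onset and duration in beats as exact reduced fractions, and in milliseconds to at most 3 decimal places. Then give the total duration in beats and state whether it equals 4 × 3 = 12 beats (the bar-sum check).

1) 0.0ms=0b +625.0ms=3/4b
2) 625.0ms=3/4b +1250.0ms=3/2b
3) 1875.0ms=9/4b +625.0ms=3/4b
4) 2500.0ms=3b +1250.0ms=3/2b
5) 3750.0ms=9/2b +1250.0ms=3/2b
6) 5000.0ms=6b +1250.0ms=3/2b
7) 6250.0ms=15/2b +1250.0ms=3/2b
8) 7500.0ms=9b +1250.0ms=3/2b
9) 8750.0ms=21/2b +625.0ms=3/4b
10) 9375.0ms=45/4b +625.0ms=3/4b
Σ=12b of 12 (72bpm 3/8) — PASS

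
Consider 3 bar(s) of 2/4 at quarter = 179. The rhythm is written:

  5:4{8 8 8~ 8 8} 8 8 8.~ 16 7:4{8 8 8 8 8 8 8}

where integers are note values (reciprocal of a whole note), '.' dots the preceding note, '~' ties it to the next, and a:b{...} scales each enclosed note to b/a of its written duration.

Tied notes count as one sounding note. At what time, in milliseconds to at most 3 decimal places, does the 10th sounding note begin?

1. 0.0ms @ 0 + 134.078ms (2/5)
2. 134.078ms @ 2/5 + 134.078ms (2/5)
3. 268.156ms @ 4/5 + 268.156ms (4/5)
4. 536.313ms @ 8/5 + 134.078ms (2/5)
5. 670.391ms @ 2 + 167.598ms (1/2)
6. 837.989ms @ 5/2 + 167.598ms (1/2)
7. 1005.587ms @ 3 + 335.196ms (1)
8. 1340.782ms @ 4 + 95.77ms (2/7)
9. 1436.552ms @ 30/7 + 95.77ms (2/7)
10. 1532.322ms @ 32/7 + 95.77ms (2/7)
11. 1628.093ms @ 34/7 + 95.77ms (2/7)
12. 1723.863ms @ 36/7 + 95.77ms (2/7)
13. 1819.633ms @ 38/7 + 95.77ms (2/7)
14. 1915.403ms @ 40/7 + 95.77ms (2/7)

note 10 onset = 32/7b = 1532.322ms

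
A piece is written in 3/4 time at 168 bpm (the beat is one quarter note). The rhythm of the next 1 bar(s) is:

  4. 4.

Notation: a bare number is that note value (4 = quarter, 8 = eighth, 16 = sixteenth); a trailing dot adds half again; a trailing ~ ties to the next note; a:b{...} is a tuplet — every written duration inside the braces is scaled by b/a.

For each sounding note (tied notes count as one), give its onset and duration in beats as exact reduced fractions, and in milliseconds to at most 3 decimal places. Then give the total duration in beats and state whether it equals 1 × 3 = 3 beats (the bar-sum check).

1) 0.0ms=0b +535.714ms=3/2b
2) 535.714ms=3/2b +535.714ms=3/2b
Σ=3b of 3 (168bpm 3/4) — PASS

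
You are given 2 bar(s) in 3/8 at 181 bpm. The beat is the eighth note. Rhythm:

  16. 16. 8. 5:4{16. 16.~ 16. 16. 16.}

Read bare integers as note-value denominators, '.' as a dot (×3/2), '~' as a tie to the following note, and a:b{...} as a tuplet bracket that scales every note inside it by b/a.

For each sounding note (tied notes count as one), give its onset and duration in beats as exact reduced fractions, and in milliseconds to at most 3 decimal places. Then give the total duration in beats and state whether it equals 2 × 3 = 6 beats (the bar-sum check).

1) 0.0ms=0b +248.619ms=3/4b
2) 248.619ms=3/4b +248.619ms=3/4b
3) 497.238ms=3/2b +497.238ms=3/2b
4) 994.475ms=3b +198.895ms=3/5b
5) 1193.37ms=18/5b +397.79ms=6/5b
6) 1591.16ms=24/5b +198.895ms=3/5b
7) 1790.055ms=27/5b +198.895ms=3/5b
Σ=6b of 6 (181bpm 3/8) — PASS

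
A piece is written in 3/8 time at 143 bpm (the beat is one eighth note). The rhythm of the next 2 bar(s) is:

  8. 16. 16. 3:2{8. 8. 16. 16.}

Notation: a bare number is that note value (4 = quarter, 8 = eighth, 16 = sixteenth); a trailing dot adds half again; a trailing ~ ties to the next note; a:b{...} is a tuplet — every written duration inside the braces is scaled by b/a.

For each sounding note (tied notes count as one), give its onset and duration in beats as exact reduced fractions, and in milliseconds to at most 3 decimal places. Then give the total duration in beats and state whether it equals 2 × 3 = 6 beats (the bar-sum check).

1) 0.0ms=0b +629.371ms=3/2b
2) 629.371ms=3/2b +314.685ms=3/4b
3) 944.056ms=9/4b +314.685ms=3/4b
4) 1258.741ms=3b +419.58ms=1b
5) 1678.322ms=4b +419.58ms=1b
6) 2097.902ms=5b +209.79ms=1/2b
7) 2307.692ms=11/2b +209.79ms=1/2b
Σ=6b of 6 (143bpm 3/8) — PASS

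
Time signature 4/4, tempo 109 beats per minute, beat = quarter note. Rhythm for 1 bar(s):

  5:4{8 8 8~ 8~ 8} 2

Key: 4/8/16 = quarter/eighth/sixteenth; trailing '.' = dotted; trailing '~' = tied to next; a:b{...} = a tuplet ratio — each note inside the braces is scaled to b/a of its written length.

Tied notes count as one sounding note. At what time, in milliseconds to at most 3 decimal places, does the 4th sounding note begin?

note 4 onset = 2b = 1100.917ms

1. 0.0ms @ 0 + 220.183ms (2/5)
2. 220.183ms @ 2/5 + 220.183ms (2/5)
3. 440.367ms @ 4/5 + 660.55ms (6/5)
4. 1100.917ms @ 2 + 1100.917ms (2)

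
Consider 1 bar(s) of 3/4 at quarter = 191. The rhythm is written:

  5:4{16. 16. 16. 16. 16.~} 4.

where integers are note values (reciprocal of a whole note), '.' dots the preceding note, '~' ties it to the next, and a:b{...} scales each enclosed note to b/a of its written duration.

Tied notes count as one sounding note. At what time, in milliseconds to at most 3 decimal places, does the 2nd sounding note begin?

1. 0.0ms @ 0 + 94.241ms (3/10)
2. 94.241ms @ 3/10 + 94.241ms (3/10)
3. 188.482ms @ 3/5 + 94.241ms (3/10)
4. 282.723ms @ 9/10 + 94.241ms (3/10)
5. 376.963ms @ 6/5 + 565.445ms (9/5)

note 2 onset = 3/10b = 94.241ms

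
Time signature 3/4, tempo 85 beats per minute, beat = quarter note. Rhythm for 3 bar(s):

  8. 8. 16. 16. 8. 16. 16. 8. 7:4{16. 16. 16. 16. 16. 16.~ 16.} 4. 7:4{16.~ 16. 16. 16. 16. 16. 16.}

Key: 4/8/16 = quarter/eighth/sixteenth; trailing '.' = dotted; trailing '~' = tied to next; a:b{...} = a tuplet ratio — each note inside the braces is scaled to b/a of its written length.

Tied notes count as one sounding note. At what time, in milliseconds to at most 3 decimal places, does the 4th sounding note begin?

1. 0.0ms @ 0 + 529.412ms (3/4)
2. 529.412ms @ 3/4 + 529.412ms (3/4)
3. 1058.824ms @ 3/2 + 264.706ms (3/8)
4. 1323.529ms @ 15/8 + 264.706ms (3/8)
5. 1588.235ms @ 9/4 + 529.412ms (3/4)
6. 2117.647ms @ 3 + 264.706ms (3/8)
7. 2382.353ms @ 27/8 + 264.706ms (3/8)
8. 2647.059ms @ 15/4 + 529.412ms (3/4)
9. 3176.471ms @ 9/2 + 151.261ms (3/14)
10. 3327.731ms @ 33/7 + 151.261ms (3/14)
11. 3478.992ms @ 69/14 + 151.261ms (3/14)
12. 3630.252ms @ 36/7 + 151.261ms (3/14)
13. 3781.513ms @ 75/14 + 151.261ms (3/14)
14. 3932.773ms @ 39/7 + 302.521ms (3/7)
15. 4235.294ms @ 6 + 1058.824ms (3/2)
16. 5294.118ms @ 15/2 + 302.521ms (3/7)
17. 5596.639ms @ 111/14 + 151.261ms (3/14)
18. 5747.899ms @ 57/7 + 151.261ms (3/14)
19. 5899.16ms @ 117/14 + 151.261ms (3/14)
20. 6050.42ms @ 60/7 + 151.261ms (3/14)
21. 6201.681ms @ 123/14 + 151.261ms (3/14)

note 4 onset = 15/8b = 1323.529ms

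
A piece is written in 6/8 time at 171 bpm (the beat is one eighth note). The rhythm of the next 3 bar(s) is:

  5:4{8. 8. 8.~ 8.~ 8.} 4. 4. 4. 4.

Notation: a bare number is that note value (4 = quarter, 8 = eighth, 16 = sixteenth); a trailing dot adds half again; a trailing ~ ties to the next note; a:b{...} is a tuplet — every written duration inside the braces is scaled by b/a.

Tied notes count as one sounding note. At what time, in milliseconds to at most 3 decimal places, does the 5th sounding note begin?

note 5 onset = 9b = 3157.895ms

1. 0.0ms @ 0 + 421.053ms (6/5)
2. 421.053ms @ 6/5 + 421.053ms (6/5)
3. 842.105ms @ 12/5 + 1263.158ms (18/5)
4. 2105.263ms @ 6 + 1052.632ms (3)
5. 3157.895ms @ 9 + 1052.632ms (3)
6. 4210.526ms @ 12 + 1052.632ms (3)
7. 5263.158ms @ 15 + 1052.632ms (3)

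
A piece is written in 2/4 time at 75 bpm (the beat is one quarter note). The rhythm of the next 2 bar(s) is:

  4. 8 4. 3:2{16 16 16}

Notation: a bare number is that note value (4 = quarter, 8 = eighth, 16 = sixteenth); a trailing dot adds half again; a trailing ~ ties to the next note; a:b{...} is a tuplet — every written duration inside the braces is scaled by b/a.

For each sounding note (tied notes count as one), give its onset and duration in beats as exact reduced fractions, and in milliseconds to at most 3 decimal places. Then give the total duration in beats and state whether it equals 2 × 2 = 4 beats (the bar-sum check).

1) 0.0ms=0b +1200.0ms=3/2b
2) 1200.0ms=3/2b +400.0ms=1/2b
3) 1600.0ms=2b +1200.0ms=3/2b
4) 2800.0ms=7/2b +133.333ms=1/6b
5) 2933.333ms=11/3b +133.333ms=1/6b
6) 3066.667ms=23/6b +133.333ms=1/6b
Σ=4b of 4 (75bpm 2/4) — PASS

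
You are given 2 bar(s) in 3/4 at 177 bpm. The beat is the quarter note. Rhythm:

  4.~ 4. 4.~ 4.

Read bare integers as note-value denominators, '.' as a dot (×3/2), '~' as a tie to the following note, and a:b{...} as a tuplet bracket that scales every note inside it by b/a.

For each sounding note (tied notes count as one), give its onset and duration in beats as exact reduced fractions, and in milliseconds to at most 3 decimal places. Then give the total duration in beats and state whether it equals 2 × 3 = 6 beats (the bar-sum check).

1) 0.0ms=0b +1016.949ms=3b
2) 1016.949ms=3b +1016.949ms=3b
Σ=6b of 6 (177bpm 3/4) — PASS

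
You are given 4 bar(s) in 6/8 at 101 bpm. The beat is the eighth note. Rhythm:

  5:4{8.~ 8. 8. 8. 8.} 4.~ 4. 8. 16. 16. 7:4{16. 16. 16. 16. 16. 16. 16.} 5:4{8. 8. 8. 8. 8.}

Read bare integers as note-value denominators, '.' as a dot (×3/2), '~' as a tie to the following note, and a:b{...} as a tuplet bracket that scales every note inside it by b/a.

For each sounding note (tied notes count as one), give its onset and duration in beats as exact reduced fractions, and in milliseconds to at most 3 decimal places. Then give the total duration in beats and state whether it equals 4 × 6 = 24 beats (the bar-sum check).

1) 0.0ms=0b +1425.743ms=12/5b
2) 1425.743ms=12/5b +712.871ms=6/5b
3) 2138.614ms=18/5b +712.871ms=6/5b
4) 2851.485ms=24/5b +712.871ms=6/5b
5) 3564.356ms=6b +3564.356ms=6b
6) 7128.713ms=12b +891.089ms=3/2b
7) 8019.802ms=27/2b +445.545ms=3/4b
8) 8465.347ms=57/4b +445.545ms=3/4b
9) 8910.891ms=15b +254.597ms=3/7b
10) 9165.488ms=108/7b +254.597ms=3/7b
11) 9420.085ms=111/7b +254.597ms=3/7b
12) 9674.682ms=114/7b +254.597ms=3/7b
13) 9929.279ms=117/7b +254.597ms=3/7b
14) 10183.876ms=120/7b +254.597ms=3/7b
15) 10438.472ms=123/7b +254.597ms=3/7b
16) 10693.069ms=18b +712.871ms=6/5b
17) 11405.941ms=96/5b +712.871ms=6/5b
18) 12118.812ms=102/5b +712.871ms=6/5b
19) 12831.683ms=108/5b +712.871ms=6/5b
20) 13544.554ms=114/5b +712.871ms=6/5b
Σ=24b of 24 (101bpm 6/8) — PASS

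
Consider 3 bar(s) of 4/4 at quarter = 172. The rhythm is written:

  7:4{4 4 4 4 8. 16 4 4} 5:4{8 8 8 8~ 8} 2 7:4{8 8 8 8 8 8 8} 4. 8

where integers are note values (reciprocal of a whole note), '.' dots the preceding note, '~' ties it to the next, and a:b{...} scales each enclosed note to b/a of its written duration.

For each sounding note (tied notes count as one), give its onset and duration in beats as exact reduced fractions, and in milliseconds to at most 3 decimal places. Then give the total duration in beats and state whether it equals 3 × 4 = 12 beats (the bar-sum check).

1) 0.0ms=0b +199.336ms=4/7b
2) 199.336ms=4/7b +199.336ms=4/7b
3) 398.671ms=8/7b +199.336ms=4/7b
4) 598.007ms=12/7b +199.336ms=4/7b
5) 797.342ms=16/7b +149.502ms=3/7b
6) 946.844ms=19/7b +49.834ms=1/7b
7) 996.678ms=20/7b +199.336ms=4/7b
8) 1196.013ms=24/7b +199.336ms=4/7b
9) 1395.349ms=4b +139.535ms=2/5b
10) 1534.884ms=22/5b +139.535ms=2/5b
11) 1674.419ms=24/5b +139.535ms=2/5b
12) 1813.953ms=26/5b +279.07ms=4/5b
13) 2093.023ms=6b +697.674ms=2b
14) 2790.698ms=8b +99.668ms=2/7b
15) 2890.365ms=58/7b +99.668ms=2/7b
16) 2990.033ms=60/7b +99.668ms=2/7b
17) 3089.701ms=62/7b +99.668ms=2/7b
18) 3189.369ms=64/7b +99.668ms=2/7b
19) 3289.037ms=66/7b +99.668ms=2/7b
20) 3388.704ms=68/7b +99.668ms=2/7b
21) 3488.372ms=10b +523.256ms=3/2b
22) 4011.628ms=23/2b +174.419ms=1/2b
Σ=12b of 12 (172bpm 4/4) — PASS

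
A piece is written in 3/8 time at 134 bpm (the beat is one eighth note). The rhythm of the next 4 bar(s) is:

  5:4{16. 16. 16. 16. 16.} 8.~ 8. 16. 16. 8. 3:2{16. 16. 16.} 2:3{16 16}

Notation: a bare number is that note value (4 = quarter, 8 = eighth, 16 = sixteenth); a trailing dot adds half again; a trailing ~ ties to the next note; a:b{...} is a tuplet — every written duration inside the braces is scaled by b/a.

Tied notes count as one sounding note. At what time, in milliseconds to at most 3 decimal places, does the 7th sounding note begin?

note 7 onset = 6b = 2686.567ms

1. 0.0ms @ 0 + 268.657ms (3/5)
2. 268.657ms @ 3/5 + 268.657ms (3/5)
3. 537.313ms @ 6/5 + 268.657ms (3/5)
4. 805.97ms @ 9/5 + 268.657ms (3/5)
5. 1074.627ms @ 12/5 + 268.657ms (3/5)
6. 1343.284ms @ 3 + 1343.284ms (3)
7. 2686.567ms @ 6 + 335.821ms (3/4)
8. 3022.388ms @ 27/4 + 335.821ms (3/4)
9. 3358.209ms @ 15/2 + 671.642ms (3/2)
10. 4029.851ms @ 9 + 223.881ms (1/2)
11. 4253.731ms @ 19/2 + 223.881ms (1/2)
12. 4477.612ms @ 10 + 223.881ms (1/2)
13. 4701.493ms @ 21/2 + 335.821ms (3/4)
14. 5037.313ms @ 45/4 + 335.821ms (3/4)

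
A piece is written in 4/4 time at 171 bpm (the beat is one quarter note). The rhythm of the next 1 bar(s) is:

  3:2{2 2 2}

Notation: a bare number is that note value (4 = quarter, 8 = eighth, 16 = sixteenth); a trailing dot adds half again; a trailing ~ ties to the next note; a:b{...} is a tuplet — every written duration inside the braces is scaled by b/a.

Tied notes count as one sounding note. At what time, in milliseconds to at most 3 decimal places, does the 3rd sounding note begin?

note 3 onset = 8/3b = 935.673ms

1. 0.0ms @ 0 + 467.836ms (4/3)
2. 467.836ms @ 4/3 + 467.836ms (4/3)
3. 935.673ms @ 8/3 + 467.836ms (4/3)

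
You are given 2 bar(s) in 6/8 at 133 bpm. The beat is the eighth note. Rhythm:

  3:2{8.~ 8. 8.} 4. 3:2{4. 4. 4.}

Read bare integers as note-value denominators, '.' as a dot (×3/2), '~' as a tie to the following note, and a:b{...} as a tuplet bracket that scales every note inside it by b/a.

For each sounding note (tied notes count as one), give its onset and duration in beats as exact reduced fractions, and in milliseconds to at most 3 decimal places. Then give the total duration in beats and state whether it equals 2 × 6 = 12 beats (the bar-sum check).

1) 0.0ms=0b +902.256ms=2b
2) 902.256ms=2b +451.128ms=1b
3) 1353.383ms=3b +1353.383ms=3b
4) 2706.767ms=6b +902.256ms=2b
5) 3609.023ms=8b +902.256ms=2b
6) 4511.278ms=10b +902.256ms=2b
Σ=12b of 12 (133bpm 6/8) — PASS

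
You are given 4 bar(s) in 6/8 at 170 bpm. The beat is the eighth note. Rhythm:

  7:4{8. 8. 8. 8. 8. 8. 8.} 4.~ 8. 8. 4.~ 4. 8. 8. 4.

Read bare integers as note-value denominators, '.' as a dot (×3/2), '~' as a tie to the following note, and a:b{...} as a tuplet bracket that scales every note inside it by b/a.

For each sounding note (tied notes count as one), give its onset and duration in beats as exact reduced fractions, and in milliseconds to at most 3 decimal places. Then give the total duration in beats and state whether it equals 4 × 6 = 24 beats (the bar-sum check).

1) 0.0ms=0b +302.521ms=6/7b
2) 302.521ms=6/7b +302.521ms=6/7b
3) 605.042ms=12/7b +302.521ms=6/7b
4) 907.563ms=18/7b +302.521ms=6/7b
5) 1210.084ms=24/7b +302.521ms=6/7b
6) 1512.605ms=30/7b +302.521ms=6/7b
7) 1815.126ms=36/7b +302.521ms=6/7b
8) 2117.647ms=6b +1588.235ms=9/2b
9) 3705.882ms=21/2b +529.412ms=3/2b
10) 4235.294ms=12b +2117.647ms=6b
11) 6352.941ms=18b +529.412ms=3/2b
12) 6882.353ms=39/2b +529.412ms=3/2b
13) 7411.765ms=21b +1058.824ms=3b
Σ=24b of 24 (170bpm 6/8) — PASS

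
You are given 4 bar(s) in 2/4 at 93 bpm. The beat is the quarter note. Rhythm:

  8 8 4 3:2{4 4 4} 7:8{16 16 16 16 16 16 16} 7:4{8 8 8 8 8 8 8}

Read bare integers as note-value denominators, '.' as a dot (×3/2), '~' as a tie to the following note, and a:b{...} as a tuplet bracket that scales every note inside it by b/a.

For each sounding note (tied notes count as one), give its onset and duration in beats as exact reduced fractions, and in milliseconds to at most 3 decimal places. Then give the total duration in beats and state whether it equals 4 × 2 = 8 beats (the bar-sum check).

1) 0.0ms=0b +322.581ms=1/2b
2) 322.581ms=1/2b +322.581ms=1/2b
3) 645.161ms=1b +645.161ms=1b
4) 1290.323ms=2b +430.108ms=2/3b
5) 1720.43ms=8/3b +430.108ms=2/3b
6) 2150.538ms=10/3b +430.108ms=2/3b
7) 2580.645ms=4b +184.332ms=2/7b
8) 2764.977ms=30/7b +184.332ms=2/7b
9) 2949.309ms=32/7b +184.332ms=2/7b
10) 3133.641ms=34/7b +184.332ms=2/7b
11) 3317.972ms=36/7b +184.332ms=2/7b
12) 3502.304ms=38/7b +184.332ms=2/7b
13) 3686.636ms=40/7b +184.332ms=2/7b
14) 3870.968ms=6b +184.332ms=2/7b
15) 4055.3ms=44/7b +184.332ms=2/7b
16) 4239.631ms=46/7b +184.332ms=2/7b
17) 4423.963ms=48/7b +184.332ms=2/7b
18) 4608.295ms=50/7b +184.332ms=2/7b
19) 4792.627ms=52/7b +184.332ms=2/7b
20) 4976.959ms=54/7b +184.332ms=2/7b
Σ=8b of 8 (93bpm 2/4) — PASS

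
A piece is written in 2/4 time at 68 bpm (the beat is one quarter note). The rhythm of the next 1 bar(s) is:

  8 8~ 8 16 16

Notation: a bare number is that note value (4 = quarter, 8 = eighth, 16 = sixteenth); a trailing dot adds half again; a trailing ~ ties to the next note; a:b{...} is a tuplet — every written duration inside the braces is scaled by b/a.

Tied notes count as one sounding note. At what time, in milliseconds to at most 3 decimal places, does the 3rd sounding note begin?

1. 0.0ms @ 0 + 441.176ms (1/2)
2. 441.176ms @ 1/2 + 882.353ms (1)
3. 1323.529ms @ 3/2 + 220.588ms (1/4)
4. 1544.118ms @ 7/4 + 220.588ms (1/4)

note 3 onset = 3/2b = 1323.529ms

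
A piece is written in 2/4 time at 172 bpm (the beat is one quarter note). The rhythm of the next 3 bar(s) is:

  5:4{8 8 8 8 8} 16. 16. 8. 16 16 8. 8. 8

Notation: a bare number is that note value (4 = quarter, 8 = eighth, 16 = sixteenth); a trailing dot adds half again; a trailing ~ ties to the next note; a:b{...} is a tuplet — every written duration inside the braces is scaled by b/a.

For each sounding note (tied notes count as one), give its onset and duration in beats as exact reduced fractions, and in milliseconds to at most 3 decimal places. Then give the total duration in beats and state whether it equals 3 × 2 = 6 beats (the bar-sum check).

1) 0.0ms=0b +139.535ms=2/5b
2) 139.535ms=2/5b +139.535ms=2/5b
3) 279.07ms=4/5b +139.535ms=2/5b
4) 418.605ms=6/5b +139.535ms=2/5b
5) 558.14ms=8/5b +139.535ms=2/5b
6) 697.674ms=2b +130.814ms=3/8b
7) 828.488ms=19/8b +130.814ms=3/8b
8) 959.302ms=11/4b +261.628ms=3/4b
9) 1220.93ms=7/2b +87.209ms=1/4b
10) 1308.14ms=15/4b +87.209ms=1/4b
11) 1395.349ms=4b +261.628ms=3/4b
12) 1656.977ms=19/4b +261.628ms=3/4b
13) 1918.605ms=11/2b +174.419ms=1/2b
Σ=6b of 6 (172bpm 2/4) — PASS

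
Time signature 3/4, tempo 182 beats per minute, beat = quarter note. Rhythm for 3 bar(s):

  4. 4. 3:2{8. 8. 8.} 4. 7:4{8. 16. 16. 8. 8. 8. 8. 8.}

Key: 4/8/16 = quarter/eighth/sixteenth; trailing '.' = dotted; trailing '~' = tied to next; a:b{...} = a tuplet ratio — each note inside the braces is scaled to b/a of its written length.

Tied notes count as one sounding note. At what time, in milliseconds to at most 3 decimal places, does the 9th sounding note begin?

note 9 onset = 93/14b = 2189.953ms

1. 0.0ms @ 0 + 494.505ms (3/2)
2. 494.505ms @ 3/2 + 494.505ms (3/2)
3. 989.011ms @ 3 + 164.835ms (1/2)
4. 1153.846ms @ 7/2 + 164.835ms (1/2)
5. 1318.681ms @ 4 + 164.835ms (1/2)
6. 1483.516ms @ 9/2 + 494.505ms (3/2)
7. 1978.022ms @ 6 + 141.287ms (3/7)
8. 2119.309ms @ 45/7 + 70.644ms (3/14)
9. 2189.953ms @ 93/14 + 70.644ms (3/14)
10. 2260.597ms @ 48/7 + 141.287ms (3/7)
11. 2401.884ms @ 51/7 + 141.287ms (3/7)
12. 2543.171ms @ 54/7 + 141.287ms (3/7)
13. 2684.458ms @ 57/7 + 141.287ms (3/7)
14. 2825.746ms @ 60/7 + 141.287ms (3/7)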